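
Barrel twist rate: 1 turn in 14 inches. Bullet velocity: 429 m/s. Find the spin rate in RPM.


twist_m = 14*0.0254 = 0.3556 m
spin = v/twist = 429/0.3556 = 1206.412 rev/s
RPM = spin*60 = 1206.412*60 ≈ 72385 RPM

72385 RPM


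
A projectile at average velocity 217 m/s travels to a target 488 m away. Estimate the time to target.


t = d/v = 488/217 = 2.249 s

2.249 s


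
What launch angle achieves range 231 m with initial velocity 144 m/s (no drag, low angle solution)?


sin(2*theta) = R*g/v0^2 = 231*9.81/144^2 = 0.109284, theta = arcsin(0.109284)/2 = 3.137°

3.137 degrees


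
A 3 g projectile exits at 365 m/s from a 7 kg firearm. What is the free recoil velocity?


v_recoil = m_p * v_p / m_gun = 0.003 * 365 / 7 = 0.1564 m/s

0.1564 m/s


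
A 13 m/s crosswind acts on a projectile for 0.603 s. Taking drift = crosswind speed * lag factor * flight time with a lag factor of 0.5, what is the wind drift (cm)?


drift = v_wind * lag * t = 13 * 0.5 * 0.603 = 3.9195 m ≈ 391.9 cm

391.9 cm


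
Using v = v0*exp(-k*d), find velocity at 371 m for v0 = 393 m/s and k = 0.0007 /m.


v = v0*exp(-k*d) = 393*exp(-0.0007*371) = 303.1 m/s

303.1 m/s


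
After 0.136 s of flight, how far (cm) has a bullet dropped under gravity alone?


drop = 0.5*g*t^2 = 0.5*9.81*0.136^2 = 0.0907229 m ≈ 9.072 cm

9.072 cm


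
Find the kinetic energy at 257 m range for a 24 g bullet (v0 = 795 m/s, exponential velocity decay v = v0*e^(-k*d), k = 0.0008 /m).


v = v0*exp(-k*d) = 795*exp(-0.0008*257) = 647.256 m/s
E = 0.5*m*v^2 = 0.5*0.024*647.256^2 = 5027 J

5027 J


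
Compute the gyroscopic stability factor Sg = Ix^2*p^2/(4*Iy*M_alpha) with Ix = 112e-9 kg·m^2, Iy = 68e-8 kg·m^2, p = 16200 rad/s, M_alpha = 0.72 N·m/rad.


Sg = Ix^2 * p^2 / (4 * Iy * M_alpha) = (112e-9)^2 * 16200^2 / (4 * 68e-8 * 0.72) = 1.681

1.681


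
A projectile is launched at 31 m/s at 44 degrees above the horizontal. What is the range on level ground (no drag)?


R = v0^2 * sin(2*theta) / g = 31^2 * sin(2*44°) / 9.81 = 97.9 m

97.9 m


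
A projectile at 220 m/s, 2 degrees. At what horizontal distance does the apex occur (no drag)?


R = v0^2*sin(2*theta)/g = 220^2*sin(2*2°)/9.81 = 344.16 m
apex_dist = R/2 = 344.16/2 = 172.1 m

172.1 m


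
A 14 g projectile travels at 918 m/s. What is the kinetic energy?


E = 0.5*m*v^2 = 0.5*0.014*918^2 = 5899 J

5899 J


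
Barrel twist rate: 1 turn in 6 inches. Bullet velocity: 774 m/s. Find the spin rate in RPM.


twist_m = 6*0.0254 = 0.1524 m
spin = v/twist = 774/0.1524 = 5078.74 rev/s
RPM = spin*60 = 5078.74*60 ≈ 304724 RPM

304724 RPM


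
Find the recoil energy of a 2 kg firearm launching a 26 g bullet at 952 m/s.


v_r = m_p*v_p/m_gun = 0.026*952/2 = 12.376 m/s, E_r = 0.5*m_gun*v_r^2 = 0.5*2*12.376^2 = 153.2 J

153.2 J


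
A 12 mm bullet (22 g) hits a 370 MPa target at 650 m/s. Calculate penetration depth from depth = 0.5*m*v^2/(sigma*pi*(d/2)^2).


A = pi*(d/2)^2 = pi*(12/2)^2 = 113.097 mm^2
E = 0.5*m*v^2 = 0.5*0.022*650^2 = 4647.5 J
depth = E/(sigma*A) = 4647.5 J / (370 MPa * 113.097 mm^2) = 4647.5/(370 * 113.097) m = 0.111062 m ≈ 111.1 mm

111.1 mm


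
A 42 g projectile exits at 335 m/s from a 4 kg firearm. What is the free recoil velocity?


v_recoil = m_p * v_p / m_gun = 0.042 * 335 / 4 = 3.518 m/s

3.518 m/s


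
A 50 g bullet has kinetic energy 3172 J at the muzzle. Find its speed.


v = sqrt(2*E/m) = sqrt(2*3172/0.05) = 356.2 m/s

356.2 m/s


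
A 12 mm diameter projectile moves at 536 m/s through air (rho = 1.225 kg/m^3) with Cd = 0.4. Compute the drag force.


A = pi*(d/2)^2 = pi*(12/2000)^2 = 1.13097e-04 m^2
Fd = 0.5*Cd*rho*A*v^2 = 0.5*0.4*1.225*1.13097e-04*536^2 = 7.961 N

7.961 N


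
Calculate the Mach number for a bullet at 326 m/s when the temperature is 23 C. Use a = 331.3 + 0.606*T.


a = 331.3 + 0.606*(23) = 345.238 m/s
M = v/a = 326/345.238 = 0.9443

0.9443


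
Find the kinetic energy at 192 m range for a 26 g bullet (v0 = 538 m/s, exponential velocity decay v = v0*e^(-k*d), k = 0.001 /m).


v = v0*exp(-k*d) = 538*exp(-0.001*192) = 444.015 m/s
E = 0.5*m*v^2 = 0.5*0.026*444.015^2 = 2563 J

2563 J


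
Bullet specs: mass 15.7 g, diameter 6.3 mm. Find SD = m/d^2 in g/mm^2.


SD = m/d^2 = 15.7/6.3^2 = 0.3956 g/mm^2

0.3956 g/mm^2


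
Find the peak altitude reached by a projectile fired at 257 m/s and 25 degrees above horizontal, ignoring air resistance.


H = (v0*sin(theta))^2 / (2g) = (257*sin(25°))^2 / (2*9.81) = 601.3 m

601.3 m


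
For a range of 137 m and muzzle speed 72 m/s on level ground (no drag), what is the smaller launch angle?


sin(2*theta) = R*g/v0^2 = 137*9.81/72^2 = 0.259253, theta = arcsin(0.259253)/2 = 7.513°

7.513 degrees


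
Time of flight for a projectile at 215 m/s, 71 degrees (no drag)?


T = 2*v0*sin(theta)/g = 2*215*sin(71°)/9.81 = 41.44 s

41.44 s


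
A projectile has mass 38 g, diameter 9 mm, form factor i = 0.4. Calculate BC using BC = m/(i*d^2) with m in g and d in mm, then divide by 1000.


BC = m/(i*d^2*1000) = 38/(0.4 * 9^2 * 1000) = 0.001173

0.001173


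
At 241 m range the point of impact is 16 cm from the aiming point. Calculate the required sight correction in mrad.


1 mrad subtends 1 cm per 10 m of range, so adj = error_cm / (dist_m / 10) = 16 / (241/10) = 0.6639 mrad

0.6639 mrad


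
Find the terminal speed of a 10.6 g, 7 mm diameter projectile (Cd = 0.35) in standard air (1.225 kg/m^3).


A = pi*(d/2)^2 = pi*(7/2000)^2 = 3.84845e-05 m^2
vt = sqrt(2mg/(Cd*rho*A)) = sqrt(2*0.0106*9.81/(0.35 * 1.225 * 3.84845e-05)) = 112.3 m/s

112.3 m/s


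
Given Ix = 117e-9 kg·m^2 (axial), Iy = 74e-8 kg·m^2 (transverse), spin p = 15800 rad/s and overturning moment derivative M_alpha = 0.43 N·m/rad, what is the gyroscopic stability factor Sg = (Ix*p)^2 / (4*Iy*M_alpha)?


Sg = Ix^2 * p^2 / (4 * Iy * M_alpha) = (117e-9)^2 * 15800^2 / (4 * 74e-8 * 0.43) = 2.685

2.685


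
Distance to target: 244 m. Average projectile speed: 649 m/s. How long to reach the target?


t = d/v = 244/649 = 0.376 s

0.376 s


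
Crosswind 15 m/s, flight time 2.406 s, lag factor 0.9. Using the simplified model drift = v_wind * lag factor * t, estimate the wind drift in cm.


drift = v_wind * lag * t = 15 * 0.9 * 2.406 = 32.481 m ≈ 3248 cm

3248 cm


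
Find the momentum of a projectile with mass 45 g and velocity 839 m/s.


p = m*v = 0.045*839 = 37.75 kg·m/s

37.75 kg·m/s


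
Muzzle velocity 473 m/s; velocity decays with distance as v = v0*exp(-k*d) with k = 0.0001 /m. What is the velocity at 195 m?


v = v0*exp(-k*d) = 473*exp(-0.0001*195) = 463.9 m/s

463.9 m/s


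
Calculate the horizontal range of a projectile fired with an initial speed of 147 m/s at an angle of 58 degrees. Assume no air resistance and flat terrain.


R = v0^2 * sin(2*theta) / g = 147^2 * sin(2*58°) / 9.81 = 1980 m

1980 m


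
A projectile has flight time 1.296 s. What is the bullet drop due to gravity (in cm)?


drop = 0.5*g*t^2 = 0.5*9.81*1.296^2 = 8.23852 m ≈ 823.9 cm

823.9 cm


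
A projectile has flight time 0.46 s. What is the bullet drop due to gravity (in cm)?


drop = 0.5*g*t^2 = 0.5*9.81*0.46^2 = 1.0379 m ≈ 103.8 cm

103.8 cm


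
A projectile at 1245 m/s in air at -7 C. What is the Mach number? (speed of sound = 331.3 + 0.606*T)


a = 331.3 + 0.606*(-7) = 327.058 m/s
M = v/a = 1245/327.058 = 3.807

3.807


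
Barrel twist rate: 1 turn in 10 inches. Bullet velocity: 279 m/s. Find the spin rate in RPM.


twist_m = 10*0.0254 = 0.254 m
spin = v/twist = 279/0.254 = 1098.425 rev/s
RPM = spin*60 = 1098.425*60 ≈ 65906 RPM

65906 RPM


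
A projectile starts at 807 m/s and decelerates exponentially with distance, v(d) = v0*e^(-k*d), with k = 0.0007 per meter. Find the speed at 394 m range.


v = v0*exp(-k*d) = 807*exp(-0.0007*394) = 612.5 m/s

612.5 m/s


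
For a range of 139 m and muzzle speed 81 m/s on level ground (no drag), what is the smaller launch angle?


sin(2*theta) = R*g/v0^2 = 139*9.81/81^2 = 0.207833, theta = arcsin(0.207833)/2 = 5.998°

5.998 degrees


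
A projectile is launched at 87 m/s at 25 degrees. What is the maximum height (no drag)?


H = (v0*sin(theta))^2 / (2g) = (87*sin(25°))^2 / (2*9.81) = 68.9 m

68.9 m


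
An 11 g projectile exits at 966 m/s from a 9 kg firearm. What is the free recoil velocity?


v_recoil = m_p * v_p / m_gun = 0.011 * 966 / 9 = 1.181 m/s

1.181 m/s


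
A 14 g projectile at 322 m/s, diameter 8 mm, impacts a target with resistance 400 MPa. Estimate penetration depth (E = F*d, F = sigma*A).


A = pi*(d/2)^2 = pi*(8/2)^2 = 50.2655 mm^2
E = 0.5*m*v^2 = 0.5*0.014*322^2 = 725.788 J
depth = E/(sigma*A) = 725.788 J / (400 MPa * 50.2655 mm^2) = 725.788/(400 * 50.2655) m = 0.0360977 m ≈ 36.1 mm

36.1 mm


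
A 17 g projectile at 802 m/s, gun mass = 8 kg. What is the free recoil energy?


v_r = m_p*v_p/m_gun = 0.017*802/8 = 1.70425 m/s, E_r = 0.5*m_gun*v_r^2 = 0.5*8*1.70425^2 = 11.62 J

11.62 J


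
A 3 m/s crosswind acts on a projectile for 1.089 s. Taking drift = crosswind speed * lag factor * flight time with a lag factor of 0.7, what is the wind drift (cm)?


drift = v_wind * lag * t = 3 * 0.7 * 1.089 = 2.2869 m ≈ 228.7 cm

228.7 cm


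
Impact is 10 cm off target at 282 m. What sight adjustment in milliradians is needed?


1 mrad subtends 1 cm per 10 m of range, so adj = error_cm / (dist_m / 10) = 10 / (282/10) = 0.3546 mrad

0.3546 mrad


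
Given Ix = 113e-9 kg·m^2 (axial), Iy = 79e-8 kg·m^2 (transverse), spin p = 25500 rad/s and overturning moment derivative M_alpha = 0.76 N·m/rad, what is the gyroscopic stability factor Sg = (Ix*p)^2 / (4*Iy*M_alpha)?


Sg = Ix^2 * p^2 / (4 * Iy * M_alpha) = (113e-9)^2 * 25500^2 / (4 * 79e-8 * 0.76) = 3.457

3.457


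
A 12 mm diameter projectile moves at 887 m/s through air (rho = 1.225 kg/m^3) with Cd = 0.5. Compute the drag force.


A = pi*(d/2)^2 = pi*(12/2000)^2 = 1.13097e-04 m^2
Fd = 0.5*Cd*rho*A*v^2 = 0.5*0.5*1.225*1.13097e-04*887^2 = 27.25 N

27.25 N


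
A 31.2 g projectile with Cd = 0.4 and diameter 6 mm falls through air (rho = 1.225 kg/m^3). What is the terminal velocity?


A = pi*(d/2)^2 = pi*(6/2000)^2 = 2.82743e-05 m^2
vt = sqrt(2mg/(Cd*rho*A)) = sqrt(2*0.0312*9.81/(0.4 * 1.225 * 2.82743e-05)) = 210.2 m/s

210.2 m/s


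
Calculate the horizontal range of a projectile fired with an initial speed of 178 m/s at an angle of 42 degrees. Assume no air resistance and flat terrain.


R = v0^2 * sin(2*theta) / g = 178^2 * sin(2*42°) / 9.81 = 3212 m

3212 m


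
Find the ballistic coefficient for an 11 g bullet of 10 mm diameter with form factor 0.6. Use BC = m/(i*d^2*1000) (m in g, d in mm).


BC = m/(i*d^2*1000) = 11/(0.6 * 10^2 * 1000) = 0.0001833

0.0001833


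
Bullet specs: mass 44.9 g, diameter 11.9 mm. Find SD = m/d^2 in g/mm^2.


SD = m/d^2 = 44.9/11.9^2 = 0.3171 g/mm^2

0.3171 g/mm^2


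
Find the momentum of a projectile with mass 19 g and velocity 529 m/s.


p = m*v = 0.019*529 = 10.05 kg·m/s

10.05 kg·m/s


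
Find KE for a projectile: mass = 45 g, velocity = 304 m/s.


E = 0.5*m*v^2 = 0.5*0.045*304^2 = 2079 J

2079 J


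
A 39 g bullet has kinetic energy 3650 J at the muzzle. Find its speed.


v = sqrt(2*E/m) = sqrt(2*3650/0.039) = 432.6 m/s

432.6 m/s


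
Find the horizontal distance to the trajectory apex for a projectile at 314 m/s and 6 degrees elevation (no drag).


R = v0^2*sin(2*theta)/g = 314^2*sin(2*6°)/9.81 = 2089.63 m
apex_dist = R/2 = 2089.63/2 = 1045 m

1045 m


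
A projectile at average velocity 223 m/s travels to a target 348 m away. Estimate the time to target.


t = d/v = 348/223 = 1.561 s

1.561 s


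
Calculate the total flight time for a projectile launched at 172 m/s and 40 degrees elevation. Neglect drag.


T = 2*v0*sin(theta)/g = 2*172*sin(40°)/9.81 = 22.54 s

22.54 s


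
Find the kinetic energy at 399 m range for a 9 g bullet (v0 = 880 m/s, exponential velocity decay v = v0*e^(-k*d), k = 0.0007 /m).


v = v0*exp(-k*d) = 880*exp(-0.0007*399) = 665.555 m/s
E = 0.5*m*v^2 = 0.5*0.009*665.555^2 = 1993 J

1993 J


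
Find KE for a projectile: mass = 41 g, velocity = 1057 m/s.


E = 0.5*m*v^2 = 0.5*0.041*1057^2 = 22904 J

22904 J


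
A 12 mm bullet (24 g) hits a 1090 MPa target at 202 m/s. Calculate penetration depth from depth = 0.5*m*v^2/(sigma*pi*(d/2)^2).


A = pi*(d/2)^2 = pi*(12/2)^2 = 113.097 mm^2
E = 0.5*m*v^2 = 0.5*0.024*202^2 = 489.648 J
depth = E/(sigma*A) = 489.648 J / (1090 MPa * 113.097 mm^2) = 489.648/(1090 * 113.097) m = 0.00397196 m ≈ 3.972 mm

3.972 mm


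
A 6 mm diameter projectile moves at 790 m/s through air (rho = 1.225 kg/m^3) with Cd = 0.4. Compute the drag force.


A = pi*(d/2)^2 = pi*(6/2000)^2 = 2.82743e-05 m^2
Fd = 0.5*Cd*rho*A*v^2 = 0.5*0.4*1.225*2.82743e-05*790^2 = 4.323 N

4.323 N


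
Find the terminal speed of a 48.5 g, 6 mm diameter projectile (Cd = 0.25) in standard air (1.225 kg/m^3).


A = pi*(d/2)^2 = pi*(6/2000)^2 = 2.82743e-05 m^2
vt = sqrt(2mg/(Cd*rho*A)) = sqrt(2*0.0485*9.81/(0.25 * 1.225 * 2.82743e-05)) = 331.5 m/s

331.5 m/s


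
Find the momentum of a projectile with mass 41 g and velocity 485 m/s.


p = m*v = 0.041*485 = 19.89 kg·m/s

19.89 kg·m/s


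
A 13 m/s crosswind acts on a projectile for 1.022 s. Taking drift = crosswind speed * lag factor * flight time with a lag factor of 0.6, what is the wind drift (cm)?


drift = v_wind * lag * t = 13 * 0.6 * 1.022 = 7.9716 m ≈ 797.2 cm

797.2 cm


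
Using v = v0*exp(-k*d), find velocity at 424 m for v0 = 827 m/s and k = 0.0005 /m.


v = v0*exp(-k*d) = 827*exp(-0.0005*424) = 669 m/s

669 m/s


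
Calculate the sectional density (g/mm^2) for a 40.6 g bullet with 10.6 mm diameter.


SD = m/d^2 = 40.6/10.6^2 = 0.3613 g/mm^2

0.3613 g/mm^2


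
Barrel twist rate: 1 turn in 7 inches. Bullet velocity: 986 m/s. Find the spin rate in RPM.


twist_m = 7*0.0254 = 0.1778 m
spin = v/twist = 986/0.1778 = 5545.557 rev/s
RPM = spin*60 = 5545.557*60 ≈ 332733 RPM

332733 RPM


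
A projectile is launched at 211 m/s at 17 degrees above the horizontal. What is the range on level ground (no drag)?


R = v0^2 * sin(2*theta) / g = 211^2 * sin(2*17°) / 9.81 = 2538 m

2538 m


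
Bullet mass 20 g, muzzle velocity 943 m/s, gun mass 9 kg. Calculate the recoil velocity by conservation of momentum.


v_recoil = m_p * v_p / m_gun = 0.02 * 943 / 9 = 2.096 m/s

2.096 m/s


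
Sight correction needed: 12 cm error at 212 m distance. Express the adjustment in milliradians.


1 mrad subtends 1 cm per 10 m of range, so adj = error_cm / (dist_m / 10) = 12 / (212/10) = 0.566 mrad

0.566 mrad


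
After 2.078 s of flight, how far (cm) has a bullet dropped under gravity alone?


drop = 0.5*g*t^2 = 0.5*9.81*2.078^2 = 21.1802 m ≈ 2118 cm

2118 cm


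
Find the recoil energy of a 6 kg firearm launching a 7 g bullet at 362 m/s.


v_r = m_p*v_p/m_gun = 0.007*362/6 = 0.422333 m/s, E_r = 0.5*m_gun*v_r^2 = 0.5*6*0.422333^2 = 0.5351 J

0.5351 J


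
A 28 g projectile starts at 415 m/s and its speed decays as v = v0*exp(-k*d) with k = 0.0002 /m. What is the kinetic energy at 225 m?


v = v0*exp(-k*d) = 415*exp(-0.0002*225) = 396.739 m/s
E = 0.5*m*v^2 = 0.5*0.028*396.739^2 = 2204 J

2204 J


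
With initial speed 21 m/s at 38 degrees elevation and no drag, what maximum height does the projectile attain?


H = (v0*sin(theta))^2 / (2g) = (21*sin(38°))^2 / (2*9.81) = 8.52 m

8.52 m


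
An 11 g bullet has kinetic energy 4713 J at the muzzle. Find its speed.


v = sqrt(2*E/m) = sqrt(2*4713/0.011) = 925.7 m/s

925.7 m/s


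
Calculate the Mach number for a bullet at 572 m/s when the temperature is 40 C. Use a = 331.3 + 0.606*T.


a = 331.3 + 0.606*(40) = 355.54 m/s
M = v/a = 572/355.54 = 1.609

1.609


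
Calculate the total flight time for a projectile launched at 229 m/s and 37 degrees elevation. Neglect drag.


T = 2*v0*sin(theta)/g = 2*229*sin(37°)/9.81 = 28.1 s

28.1 s


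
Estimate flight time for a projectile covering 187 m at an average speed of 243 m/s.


t = d/v = 187/243 = 0.7695 s

0.7695 s


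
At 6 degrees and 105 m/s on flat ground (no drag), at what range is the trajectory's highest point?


R = v0^2*sin(2*theta)/g = 105^2*sin(2*6°)/9.81 = 233.662 m
apex_dist = R/2 = 233.662/2 = 116.8 m

116.8 m


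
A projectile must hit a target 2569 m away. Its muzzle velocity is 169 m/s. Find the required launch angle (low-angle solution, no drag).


sin(2*theta) = R*g/v0^2 = 2569*9.81/169^2 = 0.882388, theta = arcsin(0.882388)/2 = 30.97°

30.97 degrees


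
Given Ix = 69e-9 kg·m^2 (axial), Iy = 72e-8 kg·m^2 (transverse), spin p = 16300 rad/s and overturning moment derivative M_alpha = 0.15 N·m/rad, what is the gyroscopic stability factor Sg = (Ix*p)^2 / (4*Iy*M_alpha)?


Sg = Ix^2 * p^2 / (4 * Iy * M_alpha) = (69e-9)^2 * 16300^2 / (4 * 72e-8 * 0.15) = 2.928

2.928


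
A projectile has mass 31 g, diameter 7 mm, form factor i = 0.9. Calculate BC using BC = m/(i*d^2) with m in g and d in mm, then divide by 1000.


BC = m/(i*d^2*1000) = 31/(0.9 * 7^2 * 1000) = 0.0007029

0.0007029


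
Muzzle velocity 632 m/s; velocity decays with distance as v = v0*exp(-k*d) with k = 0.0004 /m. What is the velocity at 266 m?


v = v0*exp(-k*d) = 632*exp(-0.0004*266) = 568.2 m/s

568.2 m/s


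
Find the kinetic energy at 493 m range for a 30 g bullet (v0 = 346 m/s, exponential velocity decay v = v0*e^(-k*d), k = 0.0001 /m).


v = v0*exp(-k*d) = 346*exp(-0.0001*493) = 329.356 m/s
E = 0.5*m*v^2 = 0.5*0.03*329.356^2 = 1627 J

1627 J


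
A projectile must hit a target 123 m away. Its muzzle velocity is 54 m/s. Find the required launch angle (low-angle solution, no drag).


sin(2*theta) = R*g/v0^2 = 123*9.81/54^2 = 0.413796, theta = arcsin(0.413796)/2 = 12.22°

12.22 degrees


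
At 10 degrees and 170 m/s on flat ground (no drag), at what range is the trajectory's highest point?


R = v0^2*sin(2*theta)/g = 170^2*sin(2*10°)/9.81 = 1007.58 m
apex_dist = R/2 = 1007.58/2 = 503.8 m

503.8 m


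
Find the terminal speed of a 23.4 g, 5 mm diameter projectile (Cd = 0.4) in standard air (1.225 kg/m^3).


A = pi*(d/2)^2 = pi*(5/2000)^2 = 1.96350e-05 m^2
vt = sqrt(2mg/(Cd*rho*A)) = sqrt(2*0.0234*9.81/(0.4 * 1.225 * 1.96350e-05)) = 218.4 m/s

218.4 m/s


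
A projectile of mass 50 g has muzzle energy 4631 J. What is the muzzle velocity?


v = sqrt(2*E/m) = sqrt(2*4631/0.05) = 430.4 m/s

430.4 m/s


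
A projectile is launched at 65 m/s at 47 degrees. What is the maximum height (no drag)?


H = (v0*sin(theta))^2 / (2g) = (65*sin(47°))^2 / (2*9.81) = 115.2 m

115.2 m


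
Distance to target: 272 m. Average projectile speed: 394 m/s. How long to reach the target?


t = d/v = 272/394 = 0.6904 s

0.6904 s


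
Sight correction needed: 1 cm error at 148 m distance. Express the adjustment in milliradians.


1 mrad subtends 1 cm per 10 m of range, so adj = error_cm / (dist_m / 10) = 1 / (148/10) = 0.06757 mrad

0.06757 mrad


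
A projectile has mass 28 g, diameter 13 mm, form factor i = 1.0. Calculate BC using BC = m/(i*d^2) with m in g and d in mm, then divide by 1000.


BC = m/(i*d^2*1000) = 28/(1.0 * 13^2 * 1000) = 0.0001657

0.0001657


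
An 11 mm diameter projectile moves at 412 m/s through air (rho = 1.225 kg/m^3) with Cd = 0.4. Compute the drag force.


A = pi*(d/2)^2 = pi*(11/2000)^2 = 9.50332e-05 m^2
Fd = 0.5*Cd*rho*A*v^2 = 0.5*0.4*1.225*9.50332e-05*412^2 = 3.952 N

3.952 N


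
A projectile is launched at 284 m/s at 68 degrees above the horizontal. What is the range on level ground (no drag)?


R = v0^2 * sin(2*theta) / g = 284^2 * sin(2*68°) / 9.81 = 5711 m

5711 m


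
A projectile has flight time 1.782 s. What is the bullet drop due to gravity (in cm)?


drop = 0.5*g*t^2 = 0.5*9.81*1.782^2 = 15.5759 m ≈ 1558 cm

1558 cm


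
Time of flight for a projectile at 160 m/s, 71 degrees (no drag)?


T = 2*v0*sin(theta)/g = 2*160*sin(71°)/9.81 = 30.84 s

30.84 s


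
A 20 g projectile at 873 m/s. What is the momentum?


p = m*v = 0.02*873 = 17.46 kg·m/s

17.46 kg·m/s


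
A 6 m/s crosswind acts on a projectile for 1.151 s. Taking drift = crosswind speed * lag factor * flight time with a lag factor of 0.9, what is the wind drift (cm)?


drift = v_wind * lag * t = 6 * 0.9 * 1.151 = 6.2154 m ≈ 621.5 cm

621.5 cm


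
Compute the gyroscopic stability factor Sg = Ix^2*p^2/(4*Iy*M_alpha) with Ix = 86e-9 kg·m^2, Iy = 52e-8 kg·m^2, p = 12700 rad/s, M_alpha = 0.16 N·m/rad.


Sg = Ix^2 * p^2 / (4 * Iy * M_alpha) = (86e-9)^2 * 12700^2 / (4 * 52e-8 * 0.16) = 3.584

3.584


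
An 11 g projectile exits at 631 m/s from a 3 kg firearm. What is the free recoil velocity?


v_recoil = m_p * v_p / m_gun = 0.011 * 631 / 3 = 2.314 m/s

2.314 m/s


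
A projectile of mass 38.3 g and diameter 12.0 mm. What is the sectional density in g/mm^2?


SD = m/d^2 = 38.3/12.0^2 = 0.266 g/mm^2

0.266 g/mm^2


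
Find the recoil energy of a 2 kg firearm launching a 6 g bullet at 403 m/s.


v_r = m_p*v_p/m_gun = 0.006*403/2 = 1.209 m/s, E_r = 0.5*m_gun*v_r^2 = 0.5*2*1.209^2 = 1.462 J

1.462 J


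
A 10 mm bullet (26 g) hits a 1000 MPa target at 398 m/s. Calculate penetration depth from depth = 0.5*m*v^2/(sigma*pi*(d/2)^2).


A = pi*(d/2)^2 = pi*(10/2)^2 = 78.5398 mm^2
E = 0.5*m*v^2 = 0.5*0.026*398^2 = 2059.25 J
depth = E/(sigma*A) = 2059.25 J / (1000 MPa * 78.5398 mm^2) = 2059.25/(1000 * 78.5398) m = 0.0262192 m ≈ 26.22 mm

26.22 mm


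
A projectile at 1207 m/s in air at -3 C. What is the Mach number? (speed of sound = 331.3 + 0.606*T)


a = 331.3 + 0.606*(-3) = 329.482 m/s
M = v/a = 1207/329.482 = 3.663

3.663


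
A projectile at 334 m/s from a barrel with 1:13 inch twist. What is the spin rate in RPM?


twist_m = 13*0.0254 = 0.3302 m
spin = v/twist = 334/0.3302 = 1011.508 rev/s
RPM = spin*60 = 1011.508*60 ≈ 60690 RPM

60690 RPM


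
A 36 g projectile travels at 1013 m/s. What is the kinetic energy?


E = 0.5*m*v^2 = 0.5*0.036*1013^2 = 18471 J

18471 J


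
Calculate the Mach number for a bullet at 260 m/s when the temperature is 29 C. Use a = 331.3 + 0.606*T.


a = 331.3 + 0.606*(29) = 348.874 m/s
M = v/a = 260/348.874 = 0.7453

0.7453


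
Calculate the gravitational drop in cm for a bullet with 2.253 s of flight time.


drop = 0.5*g*t^2 = 0.5*9.81*2.253^2 = 24.8978 m ≈ 2490 cm

2490 cm


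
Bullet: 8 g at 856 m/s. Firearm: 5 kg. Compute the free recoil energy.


v_r = m_p*v_p/m_gun = 0.008*856/5 = 1.3696 m/s, E_r = 0.5*m_gun*v_r^2 = 0.5*5*1.3696^2 = 4.69 J

4.69 J


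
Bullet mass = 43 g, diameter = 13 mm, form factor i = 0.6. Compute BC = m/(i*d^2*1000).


BC = m/(i*d^2*1000) = 43/(0.6 * 13^2 * 1000) = 0.0004241

0.0004241


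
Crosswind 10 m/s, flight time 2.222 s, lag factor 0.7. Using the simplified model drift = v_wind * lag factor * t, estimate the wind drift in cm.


drift = v_wind * lag * t = 10 * 0.7 * 2.222 = 15.554 m ≈ 1555 cm

1555 cm


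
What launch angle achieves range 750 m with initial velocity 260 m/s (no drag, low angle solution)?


sin(2*theta) = R*g/v0^2 = 750*9.81/260^2 = 0.108839, theta = arcsin(0.108839)/2 = 3.124°

3.124 degrees


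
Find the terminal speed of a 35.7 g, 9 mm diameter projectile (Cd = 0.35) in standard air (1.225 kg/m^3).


A = pi*(d/2)^2 = pi*(9/2000)^2 = 6.36173e-05 m^2
vt = sqrt(2mg/(Cd*rho*A)) = sqrt(2*0.0357*9.81/(0.35 * 1.225 * 6.36173e-05)) = 160.2 m/s

160.2 m/s


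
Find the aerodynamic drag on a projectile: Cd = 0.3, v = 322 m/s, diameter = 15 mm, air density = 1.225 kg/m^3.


A = pi*(d/2)^2 = pi*(15/2000)^2 = 1.76715e-04 m^2
Fd = 0.5*Cd*rho*A*v^2 = 0.5*0.3*1.225*1.76715e-04*322^2 = 3.367 N

3.367 N


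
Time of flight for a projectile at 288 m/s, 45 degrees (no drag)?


T = 2*v0*sin(theta)/g = 2*288*sin(45°)/9.81 = 41.52 s

41.52 s


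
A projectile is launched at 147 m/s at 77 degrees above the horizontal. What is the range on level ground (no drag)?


R = v0^2 * sin(2*theta) / g = 147^2 * sin(2*77°) / 9.81 = 965.6 m

965.6 m


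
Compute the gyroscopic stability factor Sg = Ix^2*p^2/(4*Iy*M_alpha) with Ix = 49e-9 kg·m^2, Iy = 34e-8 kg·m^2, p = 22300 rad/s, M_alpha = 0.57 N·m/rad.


Sg = Ix^2 * p^2 / (4 * Iy * M_alpha) = (49e-9)^2 * 22300^2 / (4 * 34e-8 * 0.57) = 1.54

1.54


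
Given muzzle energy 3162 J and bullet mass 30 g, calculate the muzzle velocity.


v = sqrt(2*E/m) = sqrt(2*3162/0.03) = 459.1 m/s

459.1 m/s


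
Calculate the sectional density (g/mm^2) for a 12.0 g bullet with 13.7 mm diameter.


SD = m/d^2 = 12.0/13.7^2 = 0.06394 g/mm^2

0.06394 g/mm^2


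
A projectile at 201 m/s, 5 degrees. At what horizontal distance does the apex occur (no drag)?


R = v0^2*sin(2*theta)/g = 201^2*sin(2*5°)/9.81 = 715.144 m
apex_dist = R/2 = 715.144/2 = 357.6 m

357.6 m


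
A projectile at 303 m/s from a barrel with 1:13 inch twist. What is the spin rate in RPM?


twist_m = 13*0.0254 = 0.3302 m
spin = v/twist = 303/0.3302 = 917.6257 rev/s
RPM = spin*60 = 917.6257*60 ≈ 55058 RPM

55058 RPM


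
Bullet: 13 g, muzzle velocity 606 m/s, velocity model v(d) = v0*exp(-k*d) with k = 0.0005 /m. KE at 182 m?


v = v0*exp(-k*d) = 606*exp(-0.0005*182) = 553.289 m/s
E = 0.5*m*v^2 = 0.5*0.013*553.289^2 = 1990 J

1990 J


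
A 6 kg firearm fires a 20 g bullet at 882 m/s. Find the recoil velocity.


v_recoil = m_p * v_p / m_gun = 0.02 * 882 / 6 = 2.94 m/s

2.94 m/s


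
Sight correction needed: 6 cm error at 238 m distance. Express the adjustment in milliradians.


1 mrad subtends 1 cm per 10 m of range, so adj = error_cm / (dist_m / 10) = 6 / (238/10) = 0.2521 mrad

0.2521 mrad


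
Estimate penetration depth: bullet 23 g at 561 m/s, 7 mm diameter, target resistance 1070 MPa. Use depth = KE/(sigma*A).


A = pi*(d/2)^2 = pi*(7/2)^2 = 38.4845 mm^2
E = 0.5*m*v^2 = 0.5*0.023*561^2 = 3619.29 J
depth = E/(sigma*A) = 3619.29 J / (1070 MPa * 38.4845 mm^2) = 3619.29/(1070 * 38.4845) m = 0.0878929 m ≈ 87.89 mm

87.89 mm


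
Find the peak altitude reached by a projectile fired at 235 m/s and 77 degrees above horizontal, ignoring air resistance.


H = (v0*sin(theta))^2 / (2g) = (235*sin(77°))^2 / (2*9.81) = 2672 m

2672 m


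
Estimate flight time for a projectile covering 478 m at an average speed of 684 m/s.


t = d/v = 478/684 = 0.6988 s

0.6988 s


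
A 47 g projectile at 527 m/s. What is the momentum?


p = m*v = 0.047*527 = 24.77 kg·m/s

24.77 kg·m/s


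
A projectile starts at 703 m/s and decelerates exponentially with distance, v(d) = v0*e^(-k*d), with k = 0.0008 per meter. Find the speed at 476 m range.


v = v0*exp(-k*d) = 703*exp(-0.0008*476) = 480.4 m/s

480.4 m/s


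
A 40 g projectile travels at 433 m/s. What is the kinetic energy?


E = 0.5*m*v^2 = 0.5*0.04*433^2 = 3750 J

3750 J


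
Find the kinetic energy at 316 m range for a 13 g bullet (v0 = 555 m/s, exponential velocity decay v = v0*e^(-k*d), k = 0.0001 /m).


v = v0*exp(-k*d) = 555*exp(-0.0001*316) = 537.736 m/s
E = 0.5*m*v^2 = 0.5*0.013*537.736^2 = 1880 J

1880 J


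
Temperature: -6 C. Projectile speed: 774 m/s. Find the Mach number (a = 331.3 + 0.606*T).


a = 331.3 + 0.606*(-6) = 327.664 m/s
M = v/a = 774/327.664 = 2.362

2.362


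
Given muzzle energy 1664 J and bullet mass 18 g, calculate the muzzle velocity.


v = sqrt(2*E/m) = sqrt(2*1664/0.018) = 430 m/s

430 m/s


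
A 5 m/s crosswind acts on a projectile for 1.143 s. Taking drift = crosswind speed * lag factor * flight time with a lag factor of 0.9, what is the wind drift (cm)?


drift = v_wind * lag * t = 5 * 0.9 * 1.143 = 5.1435 m ≈ 514.4 cm

514.4 cm


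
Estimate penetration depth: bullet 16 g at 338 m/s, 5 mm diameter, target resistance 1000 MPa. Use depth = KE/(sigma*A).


A = pi*(d/2)^2 = pi*(5/2)^2 = 19.635 mm^2
E = 0.5*m*v^2 = 0.5*0.016*338^2 = 913.952 J
depth = E/(sigma*A) = 913.952 J / (1000 MPa * 19.635 mm^2) = 913.952/(1000 * 19.635) m = 0.0465472 m ≈ 46.55 mm

46.55 mm


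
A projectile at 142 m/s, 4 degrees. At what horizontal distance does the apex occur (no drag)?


R = v0^2*sin(2*theta)/g = 142^2*sin(2*4°)/9.81 = 286.064 m
apex_dist = R/2 = 286.064/2 = 143 m

143 m


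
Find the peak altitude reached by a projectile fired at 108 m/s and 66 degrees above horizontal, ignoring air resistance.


H = (v0*sin(theta))^2 / (2g) = (108*sin(66°))^2 / (2*9.81) = 496.1 m

496.1 m


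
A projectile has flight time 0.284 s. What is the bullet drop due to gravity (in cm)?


drop = 0.5*g*t^2 = 0.5*9.81*0.284^2 = 0.395618 m ≈ 39.56 cm

39.56 cm


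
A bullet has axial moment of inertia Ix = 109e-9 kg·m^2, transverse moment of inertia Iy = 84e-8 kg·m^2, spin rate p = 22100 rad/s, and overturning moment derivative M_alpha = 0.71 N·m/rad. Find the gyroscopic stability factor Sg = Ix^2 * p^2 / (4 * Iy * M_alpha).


Sg = Ix^2 * p^2 / (4 * Iy * M_alpha) = (109e-9)^2 * 22100^2 / (4 * 84e-8 * 0.71) = 2.432

2.432


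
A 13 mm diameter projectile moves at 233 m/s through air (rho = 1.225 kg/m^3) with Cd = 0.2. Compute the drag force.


A = pi*(d/2)^2 = pi*(13/2000)^2 = 1.32732e-04 m^2
Fd = 0.5*Cd*rho*A*v^2 = 0.5*0.2*1.225*1.32732e-04*233^2 = 0.8827 N

0.8827 N


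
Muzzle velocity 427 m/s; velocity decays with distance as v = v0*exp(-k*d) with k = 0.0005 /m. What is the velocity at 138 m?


v = v0*exp(-k*d) = 427*exp(-0.0005*138) = 398.5 m/s

398.5 m/s


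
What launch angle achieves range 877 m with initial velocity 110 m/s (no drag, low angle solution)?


sin(2*theta) = R*g/v0^2 = 877*9.81/110^2 = 0.711022, theta = arcsin(0.711022)/2 = 22.66°

22.66 degrees


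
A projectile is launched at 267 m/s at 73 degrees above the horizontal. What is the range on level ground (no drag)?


R = v0^2 * sin(2*theta) / g = 267^2 * sin(2*73°) / 9.81 = 4064 m

4064 m


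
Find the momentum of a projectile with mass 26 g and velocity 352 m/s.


p = m*v = 0.026*352 = 9.152 kg·m/s

9.152 kg·m/s


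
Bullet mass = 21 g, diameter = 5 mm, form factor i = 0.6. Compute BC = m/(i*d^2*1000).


BC = m/(i*d^2*1000) = 21/(0.6 * 5^2 * 1000) = 0.0014

0.0014


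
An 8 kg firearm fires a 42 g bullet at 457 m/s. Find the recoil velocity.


v_recoil = m_p * v_p / m_gun = 0.042 * 457 / 8 = 2.399 m/s

2.399 m/s


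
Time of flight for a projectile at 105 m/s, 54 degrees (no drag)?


T = 2*v0*sin(theta)/g = 2*105*sin(54°)/9.81 = 17.32 s

17.32 s


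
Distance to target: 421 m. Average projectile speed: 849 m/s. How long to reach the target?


t = d/v = 421/849 = 0.4959 s

0.4959 s


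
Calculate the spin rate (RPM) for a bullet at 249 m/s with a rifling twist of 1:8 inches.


twist_m = 8*0.0254 = 0.2032 m
spin = v/twist = 249/0.2032 = 1225.394 rev/s
RPM = spin*60 = 1225.394*60 ≈ 73524 RPM

73524 RPM


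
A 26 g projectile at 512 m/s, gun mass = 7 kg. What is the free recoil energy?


v_r = m_p*v_p/m_gun = 0.026*512/7 = 1.90171 m/s, E_r = 0.5*m_gun*v_r^2 = 0.5*7*1.90171^2 = 12.66 J

12.66 J


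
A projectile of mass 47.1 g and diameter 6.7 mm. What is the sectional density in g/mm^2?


SD = m/d^2 = 47.1/6.7^2 = 1.049 g/mm^2

1.049 g/mm^2


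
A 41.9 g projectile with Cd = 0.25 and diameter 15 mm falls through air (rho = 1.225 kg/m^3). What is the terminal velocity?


A = pi*(d/2)^2 = pi*(15/2000)^2 = 1.76715e-04 m^2
vt = sqrt(2mg/(Cd*rho*A)) = sqrt(2*0.0419*9.81/(0.25 * 1.225 * 1.76715e-04)) = 123.2 m/s

123.2 m/s


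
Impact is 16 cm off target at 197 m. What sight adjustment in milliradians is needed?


1 mrad subtends 1 cm per 10 m of range, so adj = error_cm / (dist_m / 10) = 16 / (197/10) = 0.8122 mrad

0.8122 mrad


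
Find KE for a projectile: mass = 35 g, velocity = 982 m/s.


E = 0.5*m*v^2 = 0.5*0.035*982^2 = 16876 J

16876 J


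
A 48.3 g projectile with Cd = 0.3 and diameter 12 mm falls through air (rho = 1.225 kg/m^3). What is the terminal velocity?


A = pi*(d/2)^2 = pi*(12/2000)^2 = 1.13097e-04 m^2
vt = sqrt(2mg/(Cd*rho*A)) = sqrt(2*0.0483*9.81/(0.3 * 1.225 * 1.13097e-04)) = 151 m/s

151 m/s


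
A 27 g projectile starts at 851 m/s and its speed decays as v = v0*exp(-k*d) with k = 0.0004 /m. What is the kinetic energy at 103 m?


v = v0*exp(-k*d) = 851*exp(-0.0004*103) = 816.651 m/s
E = 0.5*m*v^2 = 0.5*0.027*816.651^2 = 9003 J

9003 J


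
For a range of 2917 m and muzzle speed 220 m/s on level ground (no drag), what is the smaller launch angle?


sin(2*theta) = R*g/v0^2 = 2917*9.81/220^2 = 0.591235, theta = arcsin(0.591235)/2 = 18.12°

18.12 degrees


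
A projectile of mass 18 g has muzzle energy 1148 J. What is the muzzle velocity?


v = sqrt(2*E/m) = sqrt(2*1148/0.018) = 357.1 m/s

357.1 m/s


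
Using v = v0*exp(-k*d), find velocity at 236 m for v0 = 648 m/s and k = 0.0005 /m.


v = v0*exp(-k*d) = 648*exp(-0.0005*236) = 575.9 m/s

575.9 m/s


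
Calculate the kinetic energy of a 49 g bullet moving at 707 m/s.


E = 0.5*m*v^2 = 0.5*0.049*707^2 = 12246 J

12246 J


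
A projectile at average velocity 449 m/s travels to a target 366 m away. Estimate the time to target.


t = d/v = 366/449 = 0.8151 s

0.8151 s


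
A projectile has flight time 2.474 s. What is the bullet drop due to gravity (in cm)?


drop = 0.5*g*t^2 = 0.5*9.81*2.474^2 = 30.0219 m ≈ 3002 cm

3002 cm


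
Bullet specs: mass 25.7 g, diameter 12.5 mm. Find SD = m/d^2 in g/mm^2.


SD = m/d^2 = 25.7/12.5^2 = 0.1645 g/mm^2

0.1645 g/mm^2


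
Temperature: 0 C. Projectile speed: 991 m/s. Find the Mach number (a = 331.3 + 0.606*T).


a = 331.3 + 0.606*(0) = 331.3 m/s
M = v/a = 991/331.3 = 2.991

2.991


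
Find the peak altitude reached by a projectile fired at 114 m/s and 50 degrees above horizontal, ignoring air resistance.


H = (v0*sin(theta))^2 / (2g) = (114*sin(50°))^2 / (2*9.81) = 388.7 m

388.7 m


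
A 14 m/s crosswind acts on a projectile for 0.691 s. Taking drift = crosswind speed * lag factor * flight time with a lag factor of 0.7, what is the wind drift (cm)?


drift = v_wind * lag * t = 14 * 0.7 * 0.691 = 6.7718 m ≈ 677.2 cm

677.2 cm


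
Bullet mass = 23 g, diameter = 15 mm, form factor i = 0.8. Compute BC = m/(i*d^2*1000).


BC = m/(i*d^2*1000) = 23/(0.8 * 15^2 * 1000) = 0.0001278

0.0001278


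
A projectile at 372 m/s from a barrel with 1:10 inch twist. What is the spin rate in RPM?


twist_m = 10*0.0254 = 0.254 m
spin = v/twist = 372/0.254 = 1464.567 rev/s
RPM = spin*60 = 1464.567*60 ≈ 87874 RPM

87874 RPM


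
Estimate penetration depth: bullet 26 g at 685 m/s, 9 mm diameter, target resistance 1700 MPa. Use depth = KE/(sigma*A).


A = pi*(d/2)^2 = pi*(9/2)^2 = 63.6173 mm^2
E = 0.5*m*v^2 = 0.5*0.026*685^2 = 6099.92 J
depth = E/(sigma*A) = 6099.92 J / (1700 MPa * 63.6173 mm^2) = 6099.92/(1700 * 63.6173) m = 0.0564028 m ≈ 56.4 mm

56.4 mm


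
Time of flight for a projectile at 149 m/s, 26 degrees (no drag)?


T = 2*v0*sin(theta)/g = 2*149*sin(26°)/9.81 = 13.32 s

13.32 s


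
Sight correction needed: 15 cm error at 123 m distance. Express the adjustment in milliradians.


1 mrad subtends 1 cm per 10 m of range, so adj = error_cm / (dist_m / 10) = 15 / (123/10) = 1.22 mrad

1.22 mrad


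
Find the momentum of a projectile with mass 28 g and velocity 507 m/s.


p = m*v = 0.028*507 = 14.2 kg·m/s

14.2 kg·m/s


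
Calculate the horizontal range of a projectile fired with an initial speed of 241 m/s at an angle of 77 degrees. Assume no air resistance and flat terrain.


R = v0^2 * sin(2*theta) / g = 241^2 * sin(2*77°) / 9.81 = 2595 m

2595 m


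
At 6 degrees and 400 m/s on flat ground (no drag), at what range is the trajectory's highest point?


R = v0^2*sin(2*theta)/g = 400^2*sin(2*6°)/9.81 = 3391.02 m
apex_dist = R/2 = 3391.02/2 = 1696 m

1696 m


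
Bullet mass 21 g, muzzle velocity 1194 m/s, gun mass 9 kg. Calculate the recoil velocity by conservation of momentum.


v_recoil = m_p * v_p / m_gun = 0.021 * 1194 / 9 = 2.786 m/s

2.786 m/s


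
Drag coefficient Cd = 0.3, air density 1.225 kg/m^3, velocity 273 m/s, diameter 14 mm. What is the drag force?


A = pi*(d/2)^2 = pi*(14/2000)^2 = 1.53938e-04 m^2
Fd = 0.5*Cd*rho*A*v^2 = 0.5*0.3*1.225*1.53938e-04*273^2 = 2.108 N

2.108 N


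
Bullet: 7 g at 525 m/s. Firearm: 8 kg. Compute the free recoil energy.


v_r = m_p*v_p/m_gun = 0.007*525/8 = 0.459375 m/s, E_r = 0.5*m_gun*v_r^2 = 0.5*8*0.459375^2 = 0.8441 J

0.8441 J


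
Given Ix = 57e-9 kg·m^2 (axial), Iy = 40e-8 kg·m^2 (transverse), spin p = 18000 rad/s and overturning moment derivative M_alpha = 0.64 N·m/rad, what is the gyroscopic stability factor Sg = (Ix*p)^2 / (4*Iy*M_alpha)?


Sg = Ix^2 * p^2 / (4 * Iy * M_alpha) = (57e-9)^2 * 18000^2 / (4 * 40e-8 * 0.64) = 1.028

1.028


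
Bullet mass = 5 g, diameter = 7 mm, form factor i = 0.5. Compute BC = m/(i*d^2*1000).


BC = m/(i*d^2*1000) = 5/(0.5 * 7^2 * 1000) = 0.0002041

0.0002041


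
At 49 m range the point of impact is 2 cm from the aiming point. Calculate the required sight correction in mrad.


1 mrad subtends 1 cm per 10 m of range, so adj = error_cm / (dist_m / 10) = 2 / (49/10) = 0.4082 mrad

0.4082 mrad


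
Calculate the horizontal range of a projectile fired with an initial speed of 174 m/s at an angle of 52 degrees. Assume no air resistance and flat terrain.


R = v0^2 * sin(2*theta) / g = 174^2 * sin(2*52°) / 9.81 = 2995 m

2995 m


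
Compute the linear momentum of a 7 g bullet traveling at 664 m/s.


p = m*v = 0.007*664 = 4.648 kg·m/s

4.648 kg·m/s


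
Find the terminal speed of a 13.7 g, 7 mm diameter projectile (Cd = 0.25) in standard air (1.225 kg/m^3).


A = pi*(d/2)^2 = pi*(7/2000)^2 = 3.84845e-05 m^2
vt = sqrt(2mg/(Cd*rho*A)) = sqrt(2*0.0137*9.81/(0.25 * 1.225 * 3.84845e-05)) = 151 m/s

151 m/s


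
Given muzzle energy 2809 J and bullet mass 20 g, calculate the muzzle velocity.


v = sqrt(2*E/m) = sqrt(2*2809/0.02) = 530 m/s

530 m/s


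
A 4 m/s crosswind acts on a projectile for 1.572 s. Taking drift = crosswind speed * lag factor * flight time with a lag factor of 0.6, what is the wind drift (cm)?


drift = v_wind * lag * t = 4 * 0.6 * 1.572 = 3.7728 m ≈ 377.3 cm

377.3 cm


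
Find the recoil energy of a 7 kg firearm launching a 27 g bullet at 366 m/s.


v_r = m_p*v_p/m_gun = 0.027*366/7 = 1.41171 m/s, E_r = 0.5*m_gun*v_r^2 = 0.5*7*1.41171^2 = 6.975 J

6.975 J


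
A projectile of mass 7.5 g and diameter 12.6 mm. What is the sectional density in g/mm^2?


SD = m/d^2 = 7.5/12.6^2 = 0.04724 g/mm^2

0.04724 g/mm^2


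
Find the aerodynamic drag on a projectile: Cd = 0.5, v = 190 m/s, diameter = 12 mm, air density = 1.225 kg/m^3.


A = pi*(d/2)^2 = pi*(12/2000)^2 = 1.13097e-04 m^2
Fd = 0.5*Cd*rho*A*v^2 = 0.5*0.5*1.225*1.13097e-04*190^2 = 1.25 N

1.25 N


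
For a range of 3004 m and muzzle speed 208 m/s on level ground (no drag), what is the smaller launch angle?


sin(2*theta) = R*g/v0^2 = 3004*9.81/208^2 = 0.681149, theta = arcsin(0.681149)/2 = 21.47°

21.47 degrees


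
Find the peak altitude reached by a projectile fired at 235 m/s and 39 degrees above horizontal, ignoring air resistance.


H = (v0*sin(theta))^2 / (2g) = (235*sin(39°))^2 / (2*9.81) = 1115 m

1115 m


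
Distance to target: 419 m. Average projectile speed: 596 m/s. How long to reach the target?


t = d/v = 419/596 = 0.703 s

0.703 s
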